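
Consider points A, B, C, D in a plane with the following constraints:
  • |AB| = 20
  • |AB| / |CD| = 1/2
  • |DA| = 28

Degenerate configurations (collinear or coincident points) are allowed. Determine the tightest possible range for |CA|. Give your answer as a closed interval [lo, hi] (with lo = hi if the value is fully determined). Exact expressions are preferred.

|CA| ∈ [12, 68]  (≈ [12.0000, 68.0000])

|AB| ∈ {20}
|AD| ∈ {28}
|CD| ∈ {40}
|BD| ∈ [8, 48]
|AC| ∈ [12, 68]
|BC| ∈ [0, 88]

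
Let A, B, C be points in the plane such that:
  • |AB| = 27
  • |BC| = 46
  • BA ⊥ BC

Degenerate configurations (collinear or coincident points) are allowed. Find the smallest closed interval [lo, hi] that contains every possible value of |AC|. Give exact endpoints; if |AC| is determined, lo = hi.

|AB| ∈ {27}
|BC| ∈ {46}
|AC| ∈ {√(2845)}

|AC| = √(2845)  (≈ 53.3385)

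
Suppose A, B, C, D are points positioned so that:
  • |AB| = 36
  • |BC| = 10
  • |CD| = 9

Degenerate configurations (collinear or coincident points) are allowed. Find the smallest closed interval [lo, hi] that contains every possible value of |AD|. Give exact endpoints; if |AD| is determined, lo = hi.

|AB| ∈ {36}
|BC| ∈ {10}
|CD| ∈ {9}
|AC| ∈ [26, 46]
|BD| ∈ [1, 19]
|AD| ∈ [17, 55]

|AD| ∈ [17, 55]  (≈ [17.0000, 55.0000])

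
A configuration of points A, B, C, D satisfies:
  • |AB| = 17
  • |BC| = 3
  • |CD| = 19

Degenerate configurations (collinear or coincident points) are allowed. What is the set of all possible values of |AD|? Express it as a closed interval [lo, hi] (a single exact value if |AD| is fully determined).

|AB| ∈ {17}
|BC| ∈ {3}
|CD| ∈ {19}
|AC| ∈ [14, 20]
|BD| ∈ [16, 22]
|AD| ∈ [0, 39]

|AD| ∈ [0, 39]  (≈ [0.0000, 39.0000])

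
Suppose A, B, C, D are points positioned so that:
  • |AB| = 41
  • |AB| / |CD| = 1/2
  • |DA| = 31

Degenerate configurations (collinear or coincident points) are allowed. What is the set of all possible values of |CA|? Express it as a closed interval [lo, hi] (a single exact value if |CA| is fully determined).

|AB| ∈ {41}
|AD| ∈ {31}
|CD| ∈ {82}
|BD| ∈ [10, 72]
|AC| ∈ [51, 113]
|BC| ∈ [10, 154]

|CA| ∈ [51, 113]  (≈ [51.0000, 113.0000])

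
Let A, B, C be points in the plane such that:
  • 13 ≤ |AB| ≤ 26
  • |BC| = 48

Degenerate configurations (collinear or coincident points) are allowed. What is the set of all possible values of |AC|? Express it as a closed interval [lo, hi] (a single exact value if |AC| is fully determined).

|AB| ∈ [13, 26]
|BC| ∈ {48}
|AC| ∈ [22, 74]

|AC| ∈ [22, 74]  (≈ [22.0000, 74.0000])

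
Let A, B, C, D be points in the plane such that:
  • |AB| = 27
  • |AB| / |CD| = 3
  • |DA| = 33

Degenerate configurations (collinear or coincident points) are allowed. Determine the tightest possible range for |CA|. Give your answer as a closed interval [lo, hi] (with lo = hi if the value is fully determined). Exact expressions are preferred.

|CA| ∈ [24, 42]  (≈ [24.0000, 42.0000])

|AB| ∈ {27}
|AD| ∈ {33}
|CD| ∈ {9}
|BD| ∈ [6, 60]
|AC| ∈ [24, 42]
|BC| ∈ [0, 69]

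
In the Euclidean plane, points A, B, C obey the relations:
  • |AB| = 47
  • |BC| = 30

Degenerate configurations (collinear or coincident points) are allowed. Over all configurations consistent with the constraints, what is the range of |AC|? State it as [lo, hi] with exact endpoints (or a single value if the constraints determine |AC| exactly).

|AB| ∈ {47}
|BC| ∈ {30}
|AC| ∈ [17, 77]

|AC| ∈ [17, 77]  (≈ [17.0000, 77.0000])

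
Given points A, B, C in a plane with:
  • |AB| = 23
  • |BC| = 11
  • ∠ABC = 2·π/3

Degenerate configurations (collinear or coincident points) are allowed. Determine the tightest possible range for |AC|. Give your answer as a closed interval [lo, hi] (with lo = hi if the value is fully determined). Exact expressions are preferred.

|AB| ∈ {23}
|BC| ∈ {11}
|AC| ∈ {√(903)}

|AC| = √(903)  (≈ 30.0500)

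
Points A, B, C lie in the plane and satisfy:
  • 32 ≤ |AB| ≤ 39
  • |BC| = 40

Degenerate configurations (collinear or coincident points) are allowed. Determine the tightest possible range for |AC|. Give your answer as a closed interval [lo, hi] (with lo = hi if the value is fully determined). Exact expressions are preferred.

|AB| ∈ [32, 39]
|BC| ∈ {40}
|AC| ∈ [1, 79]

|AC| ∈ [1, 79]  (≈ [1.0000, 79.0000])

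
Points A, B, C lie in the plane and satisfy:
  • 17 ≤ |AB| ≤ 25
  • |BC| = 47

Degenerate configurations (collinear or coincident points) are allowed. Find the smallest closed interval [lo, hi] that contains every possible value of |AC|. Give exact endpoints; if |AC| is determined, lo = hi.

|AB| ∈ [17, 25]
|BC| ∈ {47}
|AC| ∈ [22, 72]

|AC| ∈ [22, 72]  (≈ [22.0000, 72.0000])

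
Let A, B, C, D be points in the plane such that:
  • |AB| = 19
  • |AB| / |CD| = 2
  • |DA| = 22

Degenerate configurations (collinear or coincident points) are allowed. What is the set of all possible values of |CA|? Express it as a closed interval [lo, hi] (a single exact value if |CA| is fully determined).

|AB| ∈ {19}
|AD| ∈ {22}
|CD| ∈ {19/2}
|BD| ∈ [3, 41]
|AC| ∈ [25/2, 63/2]
|BC| ∈ [0, 101/2]

|CA| ∈ [25/2, 63/2]  (≈ [12.5000, 31.5000])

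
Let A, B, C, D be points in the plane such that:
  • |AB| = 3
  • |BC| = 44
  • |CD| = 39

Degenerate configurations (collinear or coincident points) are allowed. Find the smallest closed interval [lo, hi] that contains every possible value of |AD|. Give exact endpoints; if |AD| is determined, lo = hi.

|AD| ∈ [2, 86]  (≈ [2.0000, 86.0000])

|AB| ∈ {3}
|BC| ∈ {44}
|CD| ∈ {39}
|AC| ∈ [41, 47]
|BD| ∈ [5, 83]
|AD| ∈ [2, 86]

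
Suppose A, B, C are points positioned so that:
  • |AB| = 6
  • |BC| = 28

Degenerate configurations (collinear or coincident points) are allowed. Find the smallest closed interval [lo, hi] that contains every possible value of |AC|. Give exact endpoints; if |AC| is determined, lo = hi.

|AC| ∈ [22, 34]  (≈ [22.0000, 34.0000])

|AB| ∈ {6}
|BC| ∈ {28}
|AC| ∈ [22, 34]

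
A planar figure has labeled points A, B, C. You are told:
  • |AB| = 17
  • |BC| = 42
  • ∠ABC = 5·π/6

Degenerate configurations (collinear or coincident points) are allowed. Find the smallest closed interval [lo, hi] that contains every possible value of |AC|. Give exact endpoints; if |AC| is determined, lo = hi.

|AC| = √(714·√(3) + 2053)  (≈ 57.3558)

|AB| ∈ {17}
|BC| ∈ {42}
|AC| ∈ {√(714·√(3) + 2053)}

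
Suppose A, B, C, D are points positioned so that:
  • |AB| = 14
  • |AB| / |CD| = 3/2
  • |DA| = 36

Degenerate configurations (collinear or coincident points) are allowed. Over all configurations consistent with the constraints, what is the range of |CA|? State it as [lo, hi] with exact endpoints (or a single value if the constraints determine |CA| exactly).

|CA| ∈ [80/3, 136/3]  (≈ [26.6667, 45.3333])

|AB| ∈ {14}
|AD| ∈ {36}
|CD| ∈ {28/3}
|BD| ∈ [22, 50]
|AC| ∈ [80/3, 136/3]
|BC| ∈ [38/3, 178/3]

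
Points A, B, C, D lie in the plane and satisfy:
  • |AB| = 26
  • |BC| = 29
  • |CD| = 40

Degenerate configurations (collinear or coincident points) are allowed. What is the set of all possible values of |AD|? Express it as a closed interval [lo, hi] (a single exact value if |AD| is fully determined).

|AB| ∈ {26}
|BC| ∈ {29}
|CD| ∈ {40}
|AC| ∈ [3, 55]
|BD| ∈ [11, 69]
|AD| ∈ [0, 95]

|AD| ∈ [0, 95]  (≈ [0.0000, 95.0000])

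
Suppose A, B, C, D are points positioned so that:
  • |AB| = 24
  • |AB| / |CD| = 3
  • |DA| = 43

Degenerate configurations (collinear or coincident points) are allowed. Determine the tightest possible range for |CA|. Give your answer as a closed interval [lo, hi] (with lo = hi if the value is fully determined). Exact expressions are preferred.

|CA| ∈ [35, 51]  (≈ [35.0000, 51.0000])

|AB| ∈ {24}
|AD| ∈ {43}
|CD| ∈ {8}
|BD| ∈ [19, 67]
|AC| ∈ [35, 51]
|BC| ∈ [11, 75]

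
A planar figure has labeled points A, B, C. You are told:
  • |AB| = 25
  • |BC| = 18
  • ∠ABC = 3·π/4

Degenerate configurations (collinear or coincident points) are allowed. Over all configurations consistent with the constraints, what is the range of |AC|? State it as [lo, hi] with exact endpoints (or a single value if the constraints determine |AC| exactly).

|AC| = √(450·√(2) + 949)  (≈ 39.8170)

|AB| ∈ {25}
|BC| ∈ {18}
|AC| ∈ {√(450·√(2) + 949)}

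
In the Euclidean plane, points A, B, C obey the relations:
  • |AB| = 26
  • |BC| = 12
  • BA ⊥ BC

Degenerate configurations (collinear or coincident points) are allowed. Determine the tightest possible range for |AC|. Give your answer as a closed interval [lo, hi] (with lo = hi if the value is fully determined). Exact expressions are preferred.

|AB| ∈ {26}
|BC| ∈ {12}
|AC| ∈ {2·√(205)}

|AC| = 2·√(205)  (≈ 28.6356)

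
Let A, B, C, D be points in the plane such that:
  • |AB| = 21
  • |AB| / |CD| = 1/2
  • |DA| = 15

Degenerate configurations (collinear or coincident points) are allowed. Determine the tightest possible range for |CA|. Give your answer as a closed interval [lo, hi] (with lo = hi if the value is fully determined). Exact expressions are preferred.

|CA| ∈ [27, 57]  (≈ [27.0000, 57.0000])

|AB| ∈ {21}
|AD| ∈ {15}
|CD| ∈ {42}
|BD| ∈ [6, 36]
|AC| ∈ [27, 57]
|BC| ∈ [6, 78]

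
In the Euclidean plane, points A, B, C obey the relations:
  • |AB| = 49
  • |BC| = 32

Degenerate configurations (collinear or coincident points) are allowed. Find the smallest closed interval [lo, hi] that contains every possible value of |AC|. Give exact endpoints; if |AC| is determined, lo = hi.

|AB| ∈ {49}
|BC| ∈ {32}
|AC| ∈ [17, 81]

|AC| ∈ [17, 81]  (≈ [17.0000, 81.0000])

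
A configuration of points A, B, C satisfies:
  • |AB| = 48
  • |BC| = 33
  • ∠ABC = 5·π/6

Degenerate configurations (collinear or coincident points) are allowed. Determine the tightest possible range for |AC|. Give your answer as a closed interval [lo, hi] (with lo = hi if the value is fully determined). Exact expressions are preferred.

|AB| ∈ {48}
|BC| ∈ {33}
|AC| ∈ {3·√(176·√(3) + 377)}

|AC| = 3·√(176·√(3) + 377)  (≈ 78.3363)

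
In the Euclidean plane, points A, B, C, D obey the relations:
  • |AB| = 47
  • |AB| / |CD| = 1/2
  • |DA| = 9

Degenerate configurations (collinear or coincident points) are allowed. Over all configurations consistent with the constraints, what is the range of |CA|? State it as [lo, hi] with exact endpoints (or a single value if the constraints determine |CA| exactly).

|AB| ∈ {47}
|AD| ∈ {9}
|CD| ∈ {94}
|BD| ∈ [38, 56]
|AC| ∈ [85, 103]
|BC| ∈ [38, 150]

|CA| ∈ [85, 103]  (≈ [85.0000, 103.0000])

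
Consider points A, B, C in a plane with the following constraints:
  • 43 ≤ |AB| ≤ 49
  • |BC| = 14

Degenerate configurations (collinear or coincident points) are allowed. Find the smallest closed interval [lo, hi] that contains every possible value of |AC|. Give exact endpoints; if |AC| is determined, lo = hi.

|AC| ∈ [29, 63]  (≈ [29.0000, 63.0000])

|AB| ∈ [43, 49]
|BC| ∈ {14}
|AC| ∈ [29, 63]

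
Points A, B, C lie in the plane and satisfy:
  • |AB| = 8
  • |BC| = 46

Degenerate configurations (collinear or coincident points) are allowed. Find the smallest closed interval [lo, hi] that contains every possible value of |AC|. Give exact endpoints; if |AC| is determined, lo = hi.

|AB| ∈ {8}
|BC| ∈ {46}
|AC| ∈ [38, 54]

|AC| ∈ [38, 54]  (≈ [38.0000, 54.0000])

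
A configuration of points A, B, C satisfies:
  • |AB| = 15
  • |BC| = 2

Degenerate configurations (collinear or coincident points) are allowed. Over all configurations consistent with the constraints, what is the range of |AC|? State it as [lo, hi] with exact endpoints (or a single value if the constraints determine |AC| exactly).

|AC| ∈ [13, 17]  (≈ [13.0000, 17.0000])

|AB| ∈ {15}
|BC| ∈ {2}
|AC| ∈ [13, 17]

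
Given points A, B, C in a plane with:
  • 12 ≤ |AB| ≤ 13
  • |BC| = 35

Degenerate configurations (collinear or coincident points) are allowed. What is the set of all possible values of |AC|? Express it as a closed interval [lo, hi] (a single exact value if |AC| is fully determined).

|AC| ∈ [22, 48]  (≈ [22.0000, 48.0000])

|AB| ∈ [12, 13]
|BC| ∈ {35}
|AC| ∈ [22, 48]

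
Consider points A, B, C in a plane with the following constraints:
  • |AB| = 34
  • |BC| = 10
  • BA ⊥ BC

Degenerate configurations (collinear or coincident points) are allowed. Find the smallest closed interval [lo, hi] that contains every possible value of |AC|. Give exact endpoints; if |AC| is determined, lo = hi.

|AB| ∈ {34}
|BC| ∈ {10}
|AC| ∈ {2·√(314)}

|AC| = 2·√(314)  (≈ 35.4401)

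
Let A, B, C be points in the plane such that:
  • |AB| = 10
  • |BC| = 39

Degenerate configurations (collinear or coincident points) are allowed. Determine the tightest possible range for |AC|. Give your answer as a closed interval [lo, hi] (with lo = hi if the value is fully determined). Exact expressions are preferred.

|AC| ∈ [29, 49]  (≈ [29.0000, 49.0000])

|AB| ∈ {10}
|BC| ∈ {39}
|AC| ∈ [29, 49]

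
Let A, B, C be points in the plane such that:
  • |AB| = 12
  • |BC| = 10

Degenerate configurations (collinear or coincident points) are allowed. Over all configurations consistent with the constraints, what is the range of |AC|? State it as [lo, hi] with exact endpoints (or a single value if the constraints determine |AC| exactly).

|AB| ∈ {12}
|BC| ∈ {10}
|AC| ∈ [2, 22]

|AC| ∈ [2, 22]  (≈ [2.0000, 22.0000])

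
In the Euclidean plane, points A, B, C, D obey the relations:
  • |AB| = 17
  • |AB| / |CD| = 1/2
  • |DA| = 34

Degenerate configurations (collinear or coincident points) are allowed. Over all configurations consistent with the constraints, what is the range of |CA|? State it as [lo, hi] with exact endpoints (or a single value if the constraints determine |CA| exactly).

|AB| ∈ {17}
|AD| ∈ {34}
|CD| ∈ {34}
|BD| ∈ [17, 51]
|AC| ∈ [0, 68]
|BC| ∈ [0, 85]

|CA| ∈ [0, 68]  (≈ [0.0000, 68.0000])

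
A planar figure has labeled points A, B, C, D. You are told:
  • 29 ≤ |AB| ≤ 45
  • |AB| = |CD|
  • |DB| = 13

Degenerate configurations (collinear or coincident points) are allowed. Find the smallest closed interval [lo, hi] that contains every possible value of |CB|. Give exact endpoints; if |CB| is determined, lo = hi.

|CB| ∈ [16, 58]  (≈ [16.0000, 58.0000])

|AB| ∈ [29, 45]
|BD| ∈ {13}
|CD| ∈ [29, 45]
|AD| ∈ [16, 58]
|BC| ∈ [16, 58]
|AC| ∈ [0, 103]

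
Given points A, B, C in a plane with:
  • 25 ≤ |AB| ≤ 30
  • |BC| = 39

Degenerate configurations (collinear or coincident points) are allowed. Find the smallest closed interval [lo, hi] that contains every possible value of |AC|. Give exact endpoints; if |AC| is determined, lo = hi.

|AC| ∈ [9, 69]  (≈ [9.0000, 69.0000])

|AB| ∈ [25, 30]
|BC| ∈ {39}
|AC| ∈ [9, 69]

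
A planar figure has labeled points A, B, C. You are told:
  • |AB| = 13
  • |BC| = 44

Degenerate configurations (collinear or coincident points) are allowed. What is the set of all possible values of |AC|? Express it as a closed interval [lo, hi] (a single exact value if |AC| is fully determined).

|AC| ∈ [31, 57]  (≈ [31.0000, 57.0000])

|AB| ∈ {13}
|BC| ∈ {44}
|AC| ∈ [31, 57]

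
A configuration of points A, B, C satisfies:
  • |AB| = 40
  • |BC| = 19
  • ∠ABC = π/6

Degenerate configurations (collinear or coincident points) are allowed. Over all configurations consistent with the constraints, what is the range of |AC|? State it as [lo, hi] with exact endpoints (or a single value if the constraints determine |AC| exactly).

|AC| = √(1961 - 760·√(3))  (≈ 25.3898)

|AB| ∈ {40}
|BC| ∈ {19}
|AC| ∈ {√(1961 - 760·√(3))}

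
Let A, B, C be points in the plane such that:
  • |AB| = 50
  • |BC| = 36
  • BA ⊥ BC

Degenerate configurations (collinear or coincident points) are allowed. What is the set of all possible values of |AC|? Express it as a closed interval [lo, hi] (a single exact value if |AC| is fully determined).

|AC| = 2·√(949)  (≈ 61.6117)

|AB| ∈ {50}
|BC| ∈ {36}
|AC| ∈ {2·√(949)}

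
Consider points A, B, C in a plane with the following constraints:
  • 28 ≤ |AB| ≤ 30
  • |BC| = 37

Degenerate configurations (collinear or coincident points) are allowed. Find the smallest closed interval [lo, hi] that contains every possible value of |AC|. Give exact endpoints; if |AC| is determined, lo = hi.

|AB| ∈ [28, 30]
|BC| ∈ {37}
|AC| ∈ [7, 67]

|AC| ∈ [7, 67]  (≈ [7.0000, 67.0000])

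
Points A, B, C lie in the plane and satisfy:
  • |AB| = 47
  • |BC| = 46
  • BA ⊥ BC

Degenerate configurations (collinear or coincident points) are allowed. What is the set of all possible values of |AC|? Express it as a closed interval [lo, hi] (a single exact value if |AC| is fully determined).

|AC| = 5·√(173)  (≈ 65.7647)

|AB| ∈ {47}
|BC| ∈ {46}
|AC| ∈ {5·√(173)}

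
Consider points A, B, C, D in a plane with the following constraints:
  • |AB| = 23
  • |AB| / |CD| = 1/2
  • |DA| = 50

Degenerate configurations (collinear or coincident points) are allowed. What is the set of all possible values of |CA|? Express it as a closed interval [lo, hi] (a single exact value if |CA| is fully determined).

|AB| ∈ {23}
|AD| ∈ {50}
|CD| ∈ {46}
|BD| ∈ [27, 73]
|AC| ∈ [4, 96]
|BC| ∈ [0, 119]

|CA| ∈ [4, 96]  (≈ [4.0000, 96.0000])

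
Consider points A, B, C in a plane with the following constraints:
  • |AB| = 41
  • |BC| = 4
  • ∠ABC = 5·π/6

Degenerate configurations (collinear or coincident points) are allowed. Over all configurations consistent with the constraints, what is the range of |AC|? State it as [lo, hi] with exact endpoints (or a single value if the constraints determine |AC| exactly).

|AC| = √(164·√(3) + 1697)  (≈ 44.5091)

|AB| ∈ {41}
|BC| ∈ {4}
|AC| ∈ {√(164·√(3) + 1697)}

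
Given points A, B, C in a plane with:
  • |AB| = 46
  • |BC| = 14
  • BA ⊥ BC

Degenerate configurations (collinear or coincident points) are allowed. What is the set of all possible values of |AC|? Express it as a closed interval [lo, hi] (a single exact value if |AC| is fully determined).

|AC| = 34·√(2)  (≈ 48.0833)

|AB| ∈ {46}
|BC| ∈ {14}
|AC| ∈ {34·√(2)}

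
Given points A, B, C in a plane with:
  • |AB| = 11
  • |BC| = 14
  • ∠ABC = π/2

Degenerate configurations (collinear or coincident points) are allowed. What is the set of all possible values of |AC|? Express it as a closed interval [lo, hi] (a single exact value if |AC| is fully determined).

|AC| = √(317)  (≈ 17.8045)

|AB| ∈ {11}
|BC| ∈ {14}
|AC| ∈ {√(317)}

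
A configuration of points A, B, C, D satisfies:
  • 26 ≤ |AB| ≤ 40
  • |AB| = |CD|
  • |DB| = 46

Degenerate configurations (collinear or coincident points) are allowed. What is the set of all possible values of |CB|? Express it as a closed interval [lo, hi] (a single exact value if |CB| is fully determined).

|CB| ∈ [6, 86]  (≈ [6.0000, 86.0000])

|AB| ∈ [26, 40]
|BD| ∈ {46}
|CD| ∈ [26, 40]
|AD| ∈ [6, 86]
|BC| ∈ [6, 86]
|AC| ∈ [0, 126]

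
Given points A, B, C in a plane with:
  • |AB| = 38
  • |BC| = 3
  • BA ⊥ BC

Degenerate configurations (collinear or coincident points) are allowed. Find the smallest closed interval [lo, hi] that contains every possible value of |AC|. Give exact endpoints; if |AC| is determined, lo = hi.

|AC| = √(1453)  (≈ 38.1182)

|AB| ∈ {38}
|BC| ∈ {3}
|AC| ∈ {√(1453)}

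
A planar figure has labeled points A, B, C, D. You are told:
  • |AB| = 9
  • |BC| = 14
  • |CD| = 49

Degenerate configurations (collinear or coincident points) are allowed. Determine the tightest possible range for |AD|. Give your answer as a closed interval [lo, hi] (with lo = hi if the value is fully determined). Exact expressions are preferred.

|AB| ∈ {9}
|BC| ∈ {14}
|CD| ∈ {49}
|AC| ∈ [5, 23]
|BD| ∈ [35, 63]
|AD| ∈ [26, 72]

|AD| ∈ [26, 72]  (≈ [26.0000, 72.0000])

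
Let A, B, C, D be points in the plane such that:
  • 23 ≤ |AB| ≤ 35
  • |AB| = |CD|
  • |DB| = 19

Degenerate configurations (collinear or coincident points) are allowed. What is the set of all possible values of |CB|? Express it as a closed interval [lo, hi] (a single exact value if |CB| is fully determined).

|AB| ∈ [23, 35]
|BD| ∈ {19}
|CD| ∈ [23, 35]
|AD| ∈ [4, 54]
|BC| ∈ [4, 54]
|AC| ∈ [0, 89]

|CB| ∈ [4, 54]  (≈ [4.0000, 54.0000])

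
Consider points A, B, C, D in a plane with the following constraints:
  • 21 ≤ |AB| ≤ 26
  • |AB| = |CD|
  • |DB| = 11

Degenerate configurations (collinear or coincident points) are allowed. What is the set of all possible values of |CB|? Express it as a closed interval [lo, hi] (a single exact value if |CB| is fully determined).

|CB| ∈ [10, 37]  (≈ [10.0000, 37.0000])

|AB| ∈ [21, 26]
|BD| ∈ {11}
|CD| ∈ [21, 26]
|AD| ∈ [10, 37]
|BC| ∈ [10, 37]
|AC| ∈ [0, 63]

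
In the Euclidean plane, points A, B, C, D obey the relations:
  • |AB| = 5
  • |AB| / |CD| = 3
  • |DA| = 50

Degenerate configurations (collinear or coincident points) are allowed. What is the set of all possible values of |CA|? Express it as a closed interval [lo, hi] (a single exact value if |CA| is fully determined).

|CA| ∈ [145/3, 155/3]  (≈ [48.3333, 51.6667])

|AB| ∈ {5}
|AD| ∈ {50}
|CD| ∈ {5/3}
|BD| ∈ [45, 55]
|AC| ∈ [145/3, 155/3]
|BC| ∈ [130/3, 170/3]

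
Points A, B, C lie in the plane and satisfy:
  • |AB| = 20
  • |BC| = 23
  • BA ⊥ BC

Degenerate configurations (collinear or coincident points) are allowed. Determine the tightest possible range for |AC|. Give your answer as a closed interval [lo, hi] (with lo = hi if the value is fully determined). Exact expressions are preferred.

|AC| = √(929)  (≈ 30.4795)

|AB| ∈ {20}
|BC| ∈ {23}
|AC| ∈ {√(929)}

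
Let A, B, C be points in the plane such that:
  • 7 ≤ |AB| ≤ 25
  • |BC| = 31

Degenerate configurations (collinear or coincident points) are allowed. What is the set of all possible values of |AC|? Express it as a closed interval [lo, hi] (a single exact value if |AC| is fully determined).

|AC| ∈ [6, 56]  (≈ [6.0000, 56.0000])

|AB| ∈ [7, 25]
|BC| ∈ {31}
|AC| ∈ [6, 56]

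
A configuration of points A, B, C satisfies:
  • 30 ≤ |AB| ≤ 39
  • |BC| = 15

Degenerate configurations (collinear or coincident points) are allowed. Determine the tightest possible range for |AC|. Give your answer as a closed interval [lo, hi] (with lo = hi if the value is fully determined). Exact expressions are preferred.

|AC| ∈ [15, 54]  (≈ [15.0000, 54.0000])

|AB| ∈ [30, 39]
|BC| ∈ {15}
|AC| ∈ [15, 54]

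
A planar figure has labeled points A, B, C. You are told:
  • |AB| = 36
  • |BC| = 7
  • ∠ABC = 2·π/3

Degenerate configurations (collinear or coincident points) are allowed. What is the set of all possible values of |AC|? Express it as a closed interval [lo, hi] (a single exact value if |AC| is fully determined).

|AB| ∈ {36}
|BC| ∈ {7}
|AC| ∈ {√(1597)}

|AC| = √(1597)  (≈ 39.9625)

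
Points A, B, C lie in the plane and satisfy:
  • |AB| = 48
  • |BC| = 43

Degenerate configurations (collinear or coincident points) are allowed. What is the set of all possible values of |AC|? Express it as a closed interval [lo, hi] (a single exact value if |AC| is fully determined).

|AC| ∈ [5, 91]  (≈ [5.0000, 91.0000])

|AB| ∈ {48}
|BC| ∈ {43}
|AC| ∈ [5, 91]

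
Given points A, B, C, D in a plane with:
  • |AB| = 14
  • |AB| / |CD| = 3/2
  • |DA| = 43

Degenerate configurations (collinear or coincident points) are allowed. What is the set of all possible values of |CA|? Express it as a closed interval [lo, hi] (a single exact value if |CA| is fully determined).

|AB| ∈ {14}
|AD| ∈ {43}
|CD| ∈ {28/3}
|BD| ∈ [29, 57]
|AC| ∈ [101/3, 157/3]
|BC| ∈ [59/3, 199/3]

|CA| ∈ [101/3, 157/3]  (≈ [33.6667, 52.3333])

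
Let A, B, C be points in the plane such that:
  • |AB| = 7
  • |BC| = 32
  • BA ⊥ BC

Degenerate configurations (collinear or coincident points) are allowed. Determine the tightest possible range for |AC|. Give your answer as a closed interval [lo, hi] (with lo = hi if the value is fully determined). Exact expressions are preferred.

|AB| ∈ {7}
|BC| ∈ {32}
|AC| ∈ {√(1073)}

|AC| = √(1073)  (≈ 32.7567)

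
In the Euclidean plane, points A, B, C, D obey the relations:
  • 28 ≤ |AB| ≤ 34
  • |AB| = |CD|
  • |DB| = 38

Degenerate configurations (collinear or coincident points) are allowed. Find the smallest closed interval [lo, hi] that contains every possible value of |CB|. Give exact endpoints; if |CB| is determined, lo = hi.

|AB| ∈ [28, 34]
|BD| ∈ {38}
|CD| ∈ [28, 34]
|AD| ∈ [4, 72]
|BC| ∈ [4, 72]
|AC| ∈ [0, 106]

|CB| ∈ [4, 72]  (≈ [4.0000, 72.0000])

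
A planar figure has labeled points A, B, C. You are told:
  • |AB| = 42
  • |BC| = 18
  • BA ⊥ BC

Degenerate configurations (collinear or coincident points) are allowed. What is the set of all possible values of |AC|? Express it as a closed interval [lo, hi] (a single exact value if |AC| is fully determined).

|AB| ∈ {42}
|BC| ∈ {18}
|AC| ∈ {6·√(58)}

|AC| = 6·√(58)  (≈ 45.6946)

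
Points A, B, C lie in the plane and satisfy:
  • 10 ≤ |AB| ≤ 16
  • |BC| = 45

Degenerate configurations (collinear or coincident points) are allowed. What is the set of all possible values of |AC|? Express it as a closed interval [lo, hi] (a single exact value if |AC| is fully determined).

|AC| ∈ [29, 61]  (≈ [29.0000, 61.0000])

|AB| ∈ [10, 16]
|BC| ∈ {45}
|AC| ∈ [29, 61]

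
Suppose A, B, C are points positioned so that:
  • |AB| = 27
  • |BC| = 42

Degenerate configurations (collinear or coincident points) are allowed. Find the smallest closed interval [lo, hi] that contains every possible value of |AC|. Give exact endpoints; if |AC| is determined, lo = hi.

|AB| ∈ {27}
|BC| ∈ {42}
|AC| ∈ [15, 69]

|AC| ∈ [15, 69]  (≈ [15.0000, 69.0000])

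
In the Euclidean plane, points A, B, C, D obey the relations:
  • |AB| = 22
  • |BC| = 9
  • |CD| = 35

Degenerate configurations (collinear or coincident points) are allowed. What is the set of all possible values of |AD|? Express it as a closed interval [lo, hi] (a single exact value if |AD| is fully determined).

|AB| ∈ {22}
|BC| ∈ {9}
|CD| ∈ {35}
|AC| ∈ [13, 31]
|BD| ∈ [26, 44]
|AD| ∈ [4, 66]

|AD| ∈ [4, 66]  (≈ [4.0000, 66.0000])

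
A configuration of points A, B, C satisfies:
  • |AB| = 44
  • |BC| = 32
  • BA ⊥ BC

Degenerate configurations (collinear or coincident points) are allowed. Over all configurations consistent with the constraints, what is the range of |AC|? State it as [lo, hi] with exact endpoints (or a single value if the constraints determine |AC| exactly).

|AB| ∈ {44}
|BC| ∈ {32}
|AC| ∈ {4·√(185)}

|AC| = 4·√(185)  (≈ 54.4059)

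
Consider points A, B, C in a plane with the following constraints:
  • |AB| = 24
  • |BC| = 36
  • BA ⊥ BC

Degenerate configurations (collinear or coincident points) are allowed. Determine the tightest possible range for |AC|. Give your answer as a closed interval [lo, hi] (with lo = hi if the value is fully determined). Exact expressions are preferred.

|AC| = 12·√(13)  (≈ 43.2666)

|AB| ∈ {24}
|BC| ∈ {36}
|AC| ∈ {12·√(13)}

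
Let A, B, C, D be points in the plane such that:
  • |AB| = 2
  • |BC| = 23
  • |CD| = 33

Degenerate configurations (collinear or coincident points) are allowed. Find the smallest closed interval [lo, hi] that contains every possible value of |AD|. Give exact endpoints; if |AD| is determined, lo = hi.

|AD| ∈ [8, 58]  (≈ [8.0000, 58.0000])

|AB| ∈ {2}
|BC| ∈ {23}
|CD| ∈ {33}
|AC| ∈ [21, 25]
|BD| ∈ [10, 56]
|AD| ∈ [8, 58]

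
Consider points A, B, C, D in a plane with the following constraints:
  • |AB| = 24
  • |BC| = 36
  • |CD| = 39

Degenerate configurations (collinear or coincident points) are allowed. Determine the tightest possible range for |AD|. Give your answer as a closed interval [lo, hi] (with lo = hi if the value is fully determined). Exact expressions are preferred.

|AD| ∈ [0, 99]  (≈ [0.0000, 99.0000])

|AB| ∈ {24}
|BC| ∈ {36}
|CD| ∈ {39}
|AC| ∈ [12, 60]
|BD| ∈ [3, 75]
|AD| ∈ [0, 99]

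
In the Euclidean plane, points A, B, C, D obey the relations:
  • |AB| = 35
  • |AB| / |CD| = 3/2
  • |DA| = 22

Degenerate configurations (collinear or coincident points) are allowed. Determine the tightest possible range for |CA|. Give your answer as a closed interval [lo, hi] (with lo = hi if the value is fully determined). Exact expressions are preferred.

|AB| ∈ {35}
|AD| ∈ {22}
|CD| ∈ {70/3}
|BD| ∈ [13, 57]
|AC| ∈ [4/3, 136/3]
|BC| ∈ [0, 241/3]

|CA| ∈ [4/3, 136/3]  (≈ [1.3333, 45.3333])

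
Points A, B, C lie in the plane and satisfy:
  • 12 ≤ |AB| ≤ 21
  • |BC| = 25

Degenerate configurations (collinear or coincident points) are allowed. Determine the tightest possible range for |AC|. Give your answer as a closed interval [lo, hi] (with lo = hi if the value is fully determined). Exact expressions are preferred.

|AC| ∈ [4, 46]  (≈ [4.0000, 46.0000])

|AB| ∈ [12, 21]
|BC| ∈ {25}
|AC| ∈ [4, 46]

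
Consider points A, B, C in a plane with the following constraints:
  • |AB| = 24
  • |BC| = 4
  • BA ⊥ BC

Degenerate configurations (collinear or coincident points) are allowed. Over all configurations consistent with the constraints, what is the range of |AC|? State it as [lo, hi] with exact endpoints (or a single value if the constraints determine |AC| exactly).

|AB| ∈ {24}
|BC| ∈ {4}
|AC| ∈ {4·√(37)}

|AC| = 4·√(37)  (≈ 24.3311)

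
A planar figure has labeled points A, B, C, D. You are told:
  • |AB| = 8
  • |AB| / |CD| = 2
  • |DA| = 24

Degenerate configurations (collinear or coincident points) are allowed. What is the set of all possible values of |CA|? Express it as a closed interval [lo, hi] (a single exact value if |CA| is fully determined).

|AB| ∈ {8}
|AD| ∈ {24}
|CD| ∈ {4}
|BD| ∈ [16, 32]
|AC| ∈ [20, 28]
|BC| ∈ [12, 36]

|CA| ∈ [20, 28]  (≈ [20.0000, 28.0000])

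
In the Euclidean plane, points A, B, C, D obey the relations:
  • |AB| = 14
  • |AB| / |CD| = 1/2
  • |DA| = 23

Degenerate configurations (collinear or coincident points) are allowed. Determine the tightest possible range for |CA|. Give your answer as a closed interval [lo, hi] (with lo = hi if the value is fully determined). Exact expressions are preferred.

|AB| ∈ {14}
|AD| ∈ {23}
|CD| ∈ {28}
|BD| ∈ [9, 37]
|AC| ∈ [5, 51]
|BC| ∈ [0, 65]

|CA| ∈ [5, 51]  (≈ [5.0000, 51.0000])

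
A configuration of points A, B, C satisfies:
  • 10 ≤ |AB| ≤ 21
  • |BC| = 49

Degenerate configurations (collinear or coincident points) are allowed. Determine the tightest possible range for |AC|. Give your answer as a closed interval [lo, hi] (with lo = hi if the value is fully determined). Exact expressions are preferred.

|AC| ∈ [28, 70]  (≈ [28.0000, 70.0000])

|AB| ∈ [10, 21]
|BC| ∈ {49}
|AC| ∈ [28, 70]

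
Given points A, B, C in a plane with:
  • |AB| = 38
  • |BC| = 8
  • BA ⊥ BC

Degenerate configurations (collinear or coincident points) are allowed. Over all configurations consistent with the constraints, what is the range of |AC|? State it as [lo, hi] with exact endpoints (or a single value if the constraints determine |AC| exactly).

|AC| = 2·√(377)  (≈ 38.8330)

|AB| ∈ {38}
|BC| ∈ {8}
|AC| ∈ {2·√(377)}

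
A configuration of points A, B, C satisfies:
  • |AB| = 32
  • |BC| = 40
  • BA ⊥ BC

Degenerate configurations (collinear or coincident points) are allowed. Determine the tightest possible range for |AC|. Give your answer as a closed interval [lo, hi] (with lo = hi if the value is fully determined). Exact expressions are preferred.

|AC| = 8·√(41)  (≈ 51.2250)

|AB| ∈ {32}
|BC| ∈ {40}
|AC| ∈ {8·√(41)}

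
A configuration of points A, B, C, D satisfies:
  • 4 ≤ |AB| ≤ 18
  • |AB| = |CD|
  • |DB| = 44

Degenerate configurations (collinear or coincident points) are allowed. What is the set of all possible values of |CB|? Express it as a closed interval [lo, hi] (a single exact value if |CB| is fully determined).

|AB| ∈ [4, 18]
|BD| ∈ {44}
|CD| ∈ [4, 18]
|AD| ∈ [26, 62]
|BC| ∈ [26, 62]
|AC| ∈ [8, 80]

|CB| ∈ [26, 62]  (≈ [26.0000, 62.0000])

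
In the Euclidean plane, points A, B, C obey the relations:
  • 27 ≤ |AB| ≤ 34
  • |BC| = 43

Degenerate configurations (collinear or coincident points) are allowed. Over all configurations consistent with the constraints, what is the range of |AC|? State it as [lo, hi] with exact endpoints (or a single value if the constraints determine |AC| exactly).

|AC| ∈ [9, 77]  (≈ [9.0000, 77.0000])

|AB| ∈ [27, 34]
|BC| ∈ {43}
|AC| ∈ [9, 77]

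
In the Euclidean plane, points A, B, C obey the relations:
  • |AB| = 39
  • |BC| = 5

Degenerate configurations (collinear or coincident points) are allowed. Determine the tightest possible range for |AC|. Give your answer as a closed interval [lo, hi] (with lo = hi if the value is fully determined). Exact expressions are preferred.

|AC| ∈ [34, 44]  (≈ [34.0000, 44.0000])

|AB| ∈ {39}
|BC| ∈ {5}
|AC| ∈ [34, 44]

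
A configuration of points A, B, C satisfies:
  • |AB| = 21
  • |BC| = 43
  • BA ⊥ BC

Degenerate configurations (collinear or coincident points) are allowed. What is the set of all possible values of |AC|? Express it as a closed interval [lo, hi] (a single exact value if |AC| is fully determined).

|AB| ∈ {21}
|BC| ∈ {43}
|AC| ∈ {√(2290)}

|AC| = √(2290)  (≈ 47.8539)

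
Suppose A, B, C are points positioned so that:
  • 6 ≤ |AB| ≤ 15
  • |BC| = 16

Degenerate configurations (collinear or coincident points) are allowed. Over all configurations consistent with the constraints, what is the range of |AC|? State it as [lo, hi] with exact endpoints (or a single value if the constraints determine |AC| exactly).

|AC| ∈ [1, 31]  (≈ [1.0000, 31.0000])

|AB| ∈ [6, 15]
|BC| ∈ {16}
|AC| ∈ [1, 31]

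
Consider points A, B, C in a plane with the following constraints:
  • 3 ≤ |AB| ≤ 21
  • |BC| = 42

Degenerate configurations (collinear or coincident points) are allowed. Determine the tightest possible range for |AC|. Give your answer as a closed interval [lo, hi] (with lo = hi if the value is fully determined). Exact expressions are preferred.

|AB| ∈ [3, 21]
|BC| ∈ {42}
|AC| ∈ [21, 63]

|AC| ∈ [21, 63]  (≈ [21.0000, 63.0000])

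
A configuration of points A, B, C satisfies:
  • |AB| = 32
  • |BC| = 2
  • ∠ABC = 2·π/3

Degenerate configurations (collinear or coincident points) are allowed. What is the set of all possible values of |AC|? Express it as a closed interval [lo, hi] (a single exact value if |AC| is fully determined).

|AC| = 2·√(273)  (≈ 33.0454)

|AB| ∈ {32}
|BC| ∈ {2}
|AC| ∈ {2·√(273)}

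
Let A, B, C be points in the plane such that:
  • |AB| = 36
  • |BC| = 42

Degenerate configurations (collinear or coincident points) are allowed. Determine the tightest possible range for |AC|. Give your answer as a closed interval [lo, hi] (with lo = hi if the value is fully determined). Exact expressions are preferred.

|AC| ∈ [6, 78]  (≈ [6.0000, 78.0000])

|AB| ∈ {36}
|BC| ∈ {42}
|AC| ∈ [6, 78]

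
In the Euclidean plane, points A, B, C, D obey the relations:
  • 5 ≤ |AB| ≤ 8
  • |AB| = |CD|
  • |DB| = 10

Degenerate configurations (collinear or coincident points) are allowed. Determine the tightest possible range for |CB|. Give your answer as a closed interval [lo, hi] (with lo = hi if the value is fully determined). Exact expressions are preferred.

|AB| ∈ [5, 8]
|BD| ∈ {10}
|CD| ∈ [5, 8]
|AD| ∈ [2, 18]
|BC| ∈ [2, 18]
|AC| ∈ [0, 26]

|CB| ∈ [2, 18]  (≈ [2.0000, 18.0000])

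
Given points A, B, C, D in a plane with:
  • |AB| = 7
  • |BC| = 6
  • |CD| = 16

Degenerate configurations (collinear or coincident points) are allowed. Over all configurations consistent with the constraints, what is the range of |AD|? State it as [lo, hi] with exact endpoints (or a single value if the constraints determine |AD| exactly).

|AD| ∈ [3, 29]  (≈ [3.0000, 29.0000])

|AB| ∈ {7}
|BC| ∈ {6}
|CD| ∈ {16}
|AC| ∈ [1, 13]
|BD| ∈ [10, 22]
|AD| ∈ [3, 29]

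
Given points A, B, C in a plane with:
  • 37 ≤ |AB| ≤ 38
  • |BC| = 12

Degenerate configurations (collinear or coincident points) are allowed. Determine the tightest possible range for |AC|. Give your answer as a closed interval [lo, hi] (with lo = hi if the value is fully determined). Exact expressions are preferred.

|AC| ∈ [25, 50]  (≈ [25.0000, 50.0000])

|AB| ∈ [37, 38]
|BC| ∈ {12}
|AC| ∈ [25, 50]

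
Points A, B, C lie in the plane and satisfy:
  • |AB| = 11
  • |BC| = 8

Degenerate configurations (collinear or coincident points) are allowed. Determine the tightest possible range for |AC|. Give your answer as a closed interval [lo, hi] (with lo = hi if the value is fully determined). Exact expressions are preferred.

|AB| ∈ {11}
|BC| ∈ {8}
|AC| ∈ [3, 19]

|AC| ∈ [3, 19]  (≈ [3.0000, 19.0000])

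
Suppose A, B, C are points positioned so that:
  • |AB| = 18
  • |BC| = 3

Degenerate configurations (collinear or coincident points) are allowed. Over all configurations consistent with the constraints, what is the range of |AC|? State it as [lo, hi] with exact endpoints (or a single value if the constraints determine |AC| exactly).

|AC| ∈ [15, 21]  (≈ [15.0000, 21.0000])

|AB| ∈ {18}
|BC| ∈ {3}
|AC| ∈ [15, 21]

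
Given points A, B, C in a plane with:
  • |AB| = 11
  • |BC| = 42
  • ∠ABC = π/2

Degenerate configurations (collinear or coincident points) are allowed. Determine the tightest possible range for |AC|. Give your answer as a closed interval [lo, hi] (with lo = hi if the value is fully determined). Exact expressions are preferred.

|AC| = √(1885)  (≈ 43.4166)

|AB| ∈ {11}
|BC| ∈ {42}
|AC| ∈ {√(1885)}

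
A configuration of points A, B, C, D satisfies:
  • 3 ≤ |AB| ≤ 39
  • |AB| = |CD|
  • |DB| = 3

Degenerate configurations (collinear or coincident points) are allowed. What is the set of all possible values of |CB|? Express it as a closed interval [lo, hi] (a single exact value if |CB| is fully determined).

|CB| ∈ [0, 42]  (≈ [0.0000, 42.0000])

|AB| ∈ [3, 39]
|BD| ∈ {3}
|CD| ∈ [3, 39]
|AD| ∈ [0, 42]
|BC| ∈ [0, 42]
|AC| ∈ [0, 81]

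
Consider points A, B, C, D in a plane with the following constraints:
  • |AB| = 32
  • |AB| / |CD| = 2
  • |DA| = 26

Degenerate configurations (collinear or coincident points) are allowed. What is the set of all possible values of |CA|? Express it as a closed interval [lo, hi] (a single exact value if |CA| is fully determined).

|CA| ∈ [10, 42]  (≈ [10.0000, 42.0000])

|AB| ∈ {32}
|AD| ∈ {26}
|CD| ∈ {16}
|BD| ∈ [6, 58]
|AC| ∈ [10, 42]
|BC| ∈ [0, 74]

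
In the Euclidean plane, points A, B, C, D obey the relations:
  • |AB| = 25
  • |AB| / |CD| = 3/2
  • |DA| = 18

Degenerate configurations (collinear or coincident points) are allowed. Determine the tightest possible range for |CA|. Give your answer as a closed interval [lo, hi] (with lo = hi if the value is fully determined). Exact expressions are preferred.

|CA| ∈ [4/3, 104/3]  (≈ [1.3333, 34.6667])

|AB| ∈ {25}
|AD| ∈ {18}
|CD| ∈ {50/3}
|BD| ∈ [7, 43]
|AC| ∈ [4/3, 104/3]
|BC| ∈ [0, 179/3]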